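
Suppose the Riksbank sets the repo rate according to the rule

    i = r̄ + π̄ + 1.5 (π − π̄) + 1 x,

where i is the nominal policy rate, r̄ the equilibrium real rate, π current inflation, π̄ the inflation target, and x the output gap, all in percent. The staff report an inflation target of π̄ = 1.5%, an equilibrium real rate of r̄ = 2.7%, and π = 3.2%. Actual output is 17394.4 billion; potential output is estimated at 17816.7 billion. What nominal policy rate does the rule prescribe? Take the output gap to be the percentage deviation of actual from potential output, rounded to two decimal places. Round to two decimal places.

Output gap = 100 × (17394.4 − 17816.7) / 17816.7 = -2.37%.
i = 2.70 + 1.50 + 1.5 × (3.20 − 1.50) + 1 × (-2.37)
   = 2.70 + 1.5 + 2.55 − 2.37 = 4.38

4.38%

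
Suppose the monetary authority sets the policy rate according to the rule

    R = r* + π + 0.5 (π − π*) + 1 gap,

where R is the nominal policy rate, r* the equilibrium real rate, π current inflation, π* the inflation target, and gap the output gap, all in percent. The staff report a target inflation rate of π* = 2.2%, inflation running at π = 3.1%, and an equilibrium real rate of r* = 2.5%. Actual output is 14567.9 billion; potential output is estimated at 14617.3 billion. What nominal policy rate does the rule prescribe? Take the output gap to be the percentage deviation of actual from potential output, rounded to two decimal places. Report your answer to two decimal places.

5.71%

Output gap = 100 × (14567.9 − 14617.3) / 14617.3 = -0.34%.
R = 2.50 + 3.10 + 0.5 × (3.10 − 2.20) + 1 × (-0.34)
   = 2.50 + 3.1 + 0.45 − 0.34 = 5.71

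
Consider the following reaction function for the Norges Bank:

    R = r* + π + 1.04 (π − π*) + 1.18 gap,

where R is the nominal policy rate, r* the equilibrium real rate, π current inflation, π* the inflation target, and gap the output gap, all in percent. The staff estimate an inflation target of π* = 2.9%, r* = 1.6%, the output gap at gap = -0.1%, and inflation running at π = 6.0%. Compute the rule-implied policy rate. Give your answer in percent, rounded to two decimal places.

10.71%

R = 1.6 + 6.0 + 1.04 × (6.0 − 2.9) + 1.18 × (-0.1)
   = 1.6 + 6 + 3.224 − 0.118 = 10.71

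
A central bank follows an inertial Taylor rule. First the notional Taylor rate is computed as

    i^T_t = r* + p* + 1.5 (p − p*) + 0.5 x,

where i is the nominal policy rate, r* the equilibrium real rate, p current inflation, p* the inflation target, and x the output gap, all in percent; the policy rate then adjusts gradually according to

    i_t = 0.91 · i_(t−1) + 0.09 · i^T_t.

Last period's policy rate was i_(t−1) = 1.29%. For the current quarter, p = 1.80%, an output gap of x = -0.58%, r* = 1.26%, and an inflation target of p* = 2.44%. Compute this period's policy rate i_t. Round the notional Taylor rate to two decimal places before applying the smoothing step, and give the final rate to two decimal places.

1.39%

i^T_t = 1.26 + 2.44 + 1.5 × (1.80 − 2.44) + 0.5 × (-0.58)
   = 1.26 + 2.44 − 0.96 − 0.29 = 2.45
i_t = 0.91 × 1.29 + 0.09 × 2.45 = 1.1739 + 0.2205 = 1.39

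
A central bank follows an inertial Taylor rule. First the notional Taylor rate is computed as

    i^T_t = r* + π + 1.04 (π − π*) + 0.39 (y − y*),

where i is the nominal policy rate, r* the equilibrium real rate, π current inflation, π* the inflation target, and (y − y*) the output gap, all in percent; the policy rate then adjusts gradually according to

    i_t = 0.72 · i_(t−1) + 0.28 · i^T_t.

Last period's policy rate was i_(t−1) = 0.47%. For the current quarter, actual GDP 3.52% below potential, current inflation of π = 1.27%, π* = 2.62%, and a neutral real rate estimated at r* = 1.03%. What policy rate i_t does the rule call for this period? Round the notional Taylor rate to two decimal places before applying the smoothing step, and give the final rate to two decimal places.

Output 3.52% below potential → (y − y*) = -3.52.
i^T_t = 1.03 + 1.27 + 1.04 × (1.27 − 2.62) + 0.39 × (-3.52)
   = 1.03 + 1.27 − 1.404 − 1.3728 = -0.48
i_t = 0.72 × 0.47 + 0.28 × (-0.48) = 0.3384 − 0.1344 = 0.20

0.20%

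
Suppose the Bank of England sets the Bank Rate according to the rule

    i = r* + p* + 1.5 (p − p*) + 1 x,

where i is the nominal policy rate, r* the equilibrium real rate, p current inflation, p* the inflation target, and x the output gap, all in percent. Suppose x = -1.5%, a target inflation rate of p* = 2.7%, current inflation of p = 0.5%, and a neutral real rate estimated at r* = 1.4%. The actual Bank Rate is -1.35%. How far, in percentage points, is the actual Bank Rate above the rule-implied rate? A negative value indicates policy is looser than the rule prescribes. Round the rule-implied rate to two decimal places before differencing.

i = 1.4 + 2.7 + 1.5 × (0.5 − 2.7) + 1 × (-1.5)
   = 1.4 + 2.7 − 3.3 − 1.5 = -0.70
Deviation = -1.35 − (-0.70) = -0.65 pp.

-0.65 pp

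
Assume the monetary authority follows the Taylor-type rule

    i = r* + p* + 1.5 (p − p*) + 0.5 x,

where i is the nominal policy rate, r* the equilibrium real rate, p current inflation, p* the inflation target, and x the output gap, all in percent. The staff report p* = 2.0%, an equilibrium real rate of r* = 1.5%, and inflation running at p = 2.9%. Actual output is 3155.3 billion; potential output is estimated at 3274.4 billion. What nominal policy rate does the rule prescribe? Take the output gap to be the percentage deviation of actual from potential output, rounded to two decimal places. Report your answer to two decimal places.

3.03%

Output gap = 100 × (3155.3 − 3274.4) / 3274.4 = -3.64%.
i = 1.50 + 2.00 + 1.5 × (2.90 − 2.00) + 0.5 × (-3.64)
   = 1.50 + 2 + 1.35 − 1.82 = 3.03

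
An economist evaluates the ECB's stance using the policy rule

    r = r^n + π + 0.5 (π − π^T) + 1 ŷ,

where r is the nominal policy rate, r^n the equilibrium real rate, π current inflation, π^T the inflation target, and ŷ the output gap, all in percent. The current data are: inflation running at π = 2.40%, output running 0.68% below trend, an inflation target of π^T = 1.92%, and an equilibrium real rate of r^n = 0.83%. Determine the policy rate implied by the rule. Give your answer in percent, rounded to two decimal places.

Output 0.68% below potential → ŷ = -0.68.
r = 0.83 + 2.40 + 0.5 × (2.40 − 1.92) + 1 × (-0.68)
   = 0.83 + 2.4 + 0.24 − 0.68 = 2.79

2.79%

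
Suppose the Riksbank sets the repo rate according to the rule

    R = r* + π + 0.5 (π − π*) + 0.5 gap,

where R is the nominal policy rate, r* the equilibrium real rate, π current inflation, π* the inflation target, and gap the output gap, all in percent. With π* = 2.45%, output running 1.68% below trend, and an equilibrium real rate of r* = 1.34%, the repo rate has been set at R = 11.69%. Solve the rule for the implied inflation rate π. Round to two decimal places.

Output 1.68% below potential → gap = -1.68.
Collecting π: R = r* + (1 + 0.5) π − 0.5 π* + 0.5 gap
1.5 π = 11.69 − 1.34 + 0.5 × 2.45 − 0.5 × (-1.68) = 12.415
π = 12.415 / 1.5 = 8.28

8.28%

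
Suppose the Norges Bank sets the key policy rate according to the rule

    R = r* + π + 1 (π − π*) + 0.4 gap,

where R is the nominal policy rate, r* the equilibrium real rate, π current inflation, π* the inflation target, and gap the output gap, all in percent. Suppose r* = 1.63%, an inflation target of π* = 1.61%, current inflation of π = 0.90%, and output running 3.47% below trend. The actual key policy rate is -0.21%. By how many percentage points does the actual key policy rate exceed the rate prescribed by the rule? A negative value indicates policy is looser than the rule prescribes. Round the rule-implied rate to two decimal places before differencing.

Output 3.47% below potential → gap = -3.47.
R = 1.63 + 0.90 + 1 × (0.90 − 1.61) + 0.4 × (-3.47)
   = 1.63 + 0.9 − 0.71 − 1.388 = 0.43
Deviation = -0.21 − 0.43 = -0.64 pp.

-0.64 pp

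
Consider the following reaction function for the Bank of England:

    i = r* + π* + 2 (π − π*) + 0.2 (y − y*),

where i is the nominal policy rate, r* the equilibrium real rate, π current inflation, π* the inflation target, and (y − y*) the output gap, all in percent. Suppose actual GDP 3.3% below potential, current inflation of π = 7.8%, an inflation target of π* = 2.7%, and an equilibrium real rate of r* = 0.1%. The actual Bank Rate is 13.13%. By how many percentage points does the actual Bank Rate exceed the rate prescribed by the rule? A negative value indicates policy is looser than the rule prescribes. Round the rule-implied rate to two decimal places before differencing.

0.79 pp

Output 3.3% below potential → (y − y*) = -3.3.
i = 0.1 + 2.7 + 2 × (7.8 − 2.7) + 0.2 × (-3.3)
   = 0.1 + 2.7 + 10.2 − 0.66 = 12.34
Deviation = 13.13 − 12.34 = 0.79 pp.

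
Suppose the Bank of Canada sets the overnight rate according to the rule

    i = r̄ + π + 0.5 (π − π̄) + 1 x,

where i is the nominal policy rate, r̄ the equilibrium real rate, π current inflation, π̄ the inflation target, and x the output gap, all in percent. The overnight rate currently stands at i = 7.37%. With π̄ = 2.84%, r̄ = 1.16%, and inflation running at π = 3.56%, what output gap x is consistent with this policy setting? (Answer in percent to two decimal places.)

2.29%

1 x = 7.37 − 1.16 − 3.56 − 0.5 × (3.56 − 2.84) = 2.29
x = 2.29 / 1 = 2.29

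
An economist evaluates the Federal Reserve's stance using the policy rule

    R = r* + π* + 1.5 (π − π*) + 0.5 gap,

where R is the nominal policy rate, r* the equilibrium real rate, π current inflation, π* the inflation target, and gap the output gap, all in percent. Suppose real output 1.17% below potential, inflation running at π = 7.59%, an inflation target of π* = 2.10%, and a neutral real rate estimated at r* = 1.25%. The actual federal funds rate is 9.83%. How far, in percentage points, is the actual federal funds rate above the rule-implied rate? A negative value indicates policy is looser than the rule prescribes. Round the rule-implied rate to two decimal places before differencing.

Output 1.17% below potential → gap = -1.17.
R = 1.25 + 2.10 + 1.5 × (7.59 − 2.10) + 0.5 × (-1.17)
   = 1.25 + 2.1 + 8.235 − 0.585 = 11.00
Deviation = 9.83 − 11.00 = -1.17 pp.

-1.17 pp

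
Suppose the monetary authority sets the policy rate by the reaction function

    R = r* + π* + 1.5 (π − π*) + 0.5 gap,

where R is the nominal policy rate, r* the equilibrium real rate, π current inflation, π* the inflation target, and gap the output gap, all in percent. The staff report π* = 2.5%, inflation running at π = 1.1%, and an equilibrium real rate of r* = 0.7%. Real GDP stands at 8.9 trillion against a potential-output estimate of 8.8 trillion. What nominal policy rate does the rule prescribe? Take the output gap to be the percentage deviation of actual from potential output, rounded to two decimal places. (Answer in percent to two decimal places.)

1.67%

Output gap = 100 × (8.9 − 8.8) / 8.8 = 1.14%.
R = 0.70 + 2.50 + 1.5 × (1.10 − 2.50) + 0.5 × 1.14
   = 0.70 + 2.5 − 2.1 + 0.57 = 1.67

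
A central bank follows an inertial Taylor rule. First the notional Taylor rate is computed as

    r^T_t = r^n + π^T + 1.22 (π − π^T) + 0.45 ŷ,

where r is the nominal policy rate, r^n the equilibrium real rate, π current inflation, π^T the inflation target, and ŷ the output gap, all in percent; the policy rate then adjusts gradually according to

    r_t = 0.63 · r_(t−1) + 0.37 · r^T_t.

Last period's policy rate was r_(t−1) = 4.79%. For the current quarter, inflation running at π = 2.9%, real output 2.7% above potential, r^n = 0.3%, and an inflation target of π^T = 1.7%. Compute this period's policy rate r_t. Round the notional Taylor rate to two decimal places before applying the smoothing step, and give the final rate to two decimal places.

Output 2.7% above potential → ŷ = 2.7.
r^T_t = 0.3 + 1.7 + 1.22 × (2.9 − 1.7) + 0.45 × 2.7
   = 0.3 + 1.7 + 1.464 + 1.215 = 4.68
r_t = 0.63 × 4.79 + 0.37 × 4.68 = 3.0177 + 1.7316 = 4.75

4.75%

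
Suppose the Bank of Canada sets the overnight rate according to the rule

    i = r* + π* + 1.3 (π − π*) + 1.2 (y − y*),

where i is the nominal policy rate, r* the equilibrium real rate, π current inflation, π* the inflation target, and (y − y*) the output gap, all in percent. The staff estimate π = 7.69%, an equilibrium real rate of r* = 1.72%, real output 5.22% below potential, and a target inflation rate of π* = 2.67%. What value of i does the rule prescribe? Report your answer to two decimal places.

4.65%

Output 5.22% below potential → (y − y*) = -5.22.
i = 1.72 + 2.67 + 1.3 × (7.69 − 2.67) + 1.2 × (-5.22)
   = 1.72 + 2.67 + 6.526 − 6.264 = 4.65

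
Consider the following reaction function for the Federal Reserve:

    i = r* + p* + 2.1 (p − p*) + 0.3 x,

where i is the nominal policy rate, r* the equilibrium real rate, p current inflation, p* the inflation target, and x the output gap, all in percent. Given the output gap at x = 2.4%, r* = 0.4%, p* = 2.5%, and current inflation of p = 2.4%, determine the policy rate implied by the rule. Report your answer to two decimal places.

3.41%

i = 0.4 + 2.5 + 2.1 × (2.4 − 2.5) + 0.3 × 2.4
   = 0.4 + 2.5 − 0.21 + 0.72 = 3.41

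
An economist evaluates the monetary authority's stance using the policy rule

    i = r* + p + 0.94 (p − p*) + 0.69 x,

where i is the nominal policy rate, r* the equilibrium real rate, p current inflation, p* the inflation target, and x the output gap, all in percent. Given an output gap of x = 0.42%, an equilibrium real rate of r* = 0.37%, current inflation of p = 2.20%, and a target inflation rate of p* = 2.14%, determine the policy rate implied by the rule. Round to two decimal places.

2.92%

i = 0.37 + 2.20 + 0.94 × (2.20 − 2.14) + 0.69 × 0.42
   = 0.37 + 2.2 + 0.0564 + 0.2898 = 2.92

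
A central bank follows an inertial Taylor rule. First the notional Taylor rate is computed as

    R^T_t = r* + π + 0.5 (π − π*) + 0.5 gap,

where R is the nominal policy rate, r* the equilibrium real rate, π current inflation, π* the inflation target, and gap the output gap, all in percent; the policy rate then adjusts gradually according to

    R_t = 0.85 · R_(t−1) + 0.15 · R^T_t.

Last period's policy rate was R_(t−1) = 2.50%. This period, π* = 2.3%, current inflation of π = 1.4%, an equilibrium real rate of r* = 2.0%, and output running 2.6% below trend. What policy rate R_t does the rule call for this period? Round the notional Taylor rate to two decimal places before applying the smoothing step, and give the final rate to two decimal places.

2.37%

Output 2.6% below potential → gap = -2.6.
R^T_t = 2.0 + 1.4 + 0.5 × (1.4 − 2.3) + 0.5 × (-2.6)
   = 2.0 + 1.4 − 0.45 − 1.3 = 1.65
R_t = 0.85 × 2.50 + 0.15 × 1.65 = 2.125 + 0.2475 = 2.37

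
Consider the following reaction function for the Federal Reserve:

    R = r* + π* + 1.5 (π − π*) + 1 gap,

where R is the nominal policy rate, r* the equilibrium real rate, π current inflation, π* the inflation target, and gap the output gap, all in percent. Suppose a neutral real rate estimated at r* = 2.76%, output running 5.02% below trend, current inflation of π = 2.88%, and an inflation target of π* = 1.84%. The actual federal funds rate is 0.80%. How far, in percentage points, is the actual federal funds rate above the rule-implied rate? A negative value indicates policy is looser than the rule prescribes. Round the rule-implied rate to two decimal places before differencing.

-0.34 pp

Output 5.02% below potential → gap = -5.02.
R = 2.76 + 1.84 + 1.5 × (2.88 − 1.84) + 1 × (-5.02)
   = 2.76 + 1.84 + 1.56 − 5.02 = 1.14
Deviation = 0.80 − 1.14 = -0.34 pp.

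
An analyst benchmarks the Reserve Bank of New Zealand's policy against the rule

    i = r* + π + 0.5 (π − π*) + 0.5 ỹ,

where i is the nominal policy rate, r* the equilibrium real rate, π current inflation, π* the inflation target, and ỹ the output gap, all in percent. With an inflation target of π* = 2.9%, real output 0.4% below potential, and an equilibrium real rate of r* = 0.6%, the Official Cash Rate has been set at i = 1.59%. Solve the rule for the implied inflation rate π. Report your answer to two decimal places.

1.76%

Output 0.4% below potential → ỹ = -0.4.
Collecting π: i = r* + (1 + 0.5) π − 0.5 π* + 0.5 ỹ
1.5 π = 1.59 − 0.6 + 0.5 × 2.9 − 0.5 × (-0.4) = 2.64
π = 2.64 / 1.5 = 1.76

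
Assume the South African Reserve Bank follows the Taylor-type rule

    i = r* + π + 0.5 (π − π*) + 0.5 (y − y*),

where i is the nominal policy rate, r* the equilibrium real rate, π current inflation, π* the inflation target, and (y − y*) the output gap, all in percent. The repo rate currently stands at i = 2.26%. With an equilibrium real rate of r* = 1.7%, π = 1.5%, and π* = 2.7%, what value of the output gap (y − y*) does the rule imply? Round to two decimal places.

0.5 (y − y*) = 2.26 − 1.7 − 1.5 − 0.5 × (1.5 − 2.7) = -0.34
(y − y*) = -0.34 / 0.5 = -0.68

-0.68%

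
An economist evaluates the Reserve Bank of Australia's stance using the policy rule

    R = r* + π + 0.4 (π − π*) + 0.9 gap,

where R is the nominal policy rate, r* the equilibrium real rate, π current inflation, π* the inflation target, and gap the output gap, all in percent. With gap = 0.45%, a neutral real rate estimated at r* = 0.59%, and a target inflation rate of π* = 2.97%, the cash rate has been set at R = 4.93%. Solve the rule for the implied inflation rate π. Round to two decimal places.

Collecting π: R = r* + (1 + 0.4) π − 0.4 π* + 0.9 gap
1.4 π = 4.93 − 0.59 + 0.4 × 2.97 − 0.9 × 0.45 = 5.123
π = 5.123 / 1.4 = 3.66

3.66%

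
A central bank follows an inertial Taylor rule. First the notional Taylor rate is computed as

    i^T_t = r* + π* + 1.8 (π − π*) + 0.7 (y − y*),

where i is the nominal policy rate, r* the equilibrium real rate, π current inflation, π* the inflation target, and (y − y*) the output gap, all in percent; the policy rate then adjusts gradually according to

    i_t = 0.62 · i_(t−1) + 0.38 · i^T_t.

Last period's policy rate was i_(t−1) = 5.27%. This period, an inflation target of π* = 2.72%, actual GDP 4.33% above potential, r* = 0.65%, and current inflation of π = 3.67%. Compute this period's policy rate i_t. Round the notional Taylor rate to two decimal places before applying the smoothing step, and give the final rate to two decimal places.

6.35%

Output 4.33% above potential → (y − y*) = 4.33.
i^T_t = 0.65 + 2.72 + 1.8 × (3.67 − 2.72) + 0.7 × 4.33
   = 0.65 + 2.72 + 1.71 + 3.031 = 8.11
i_t = 0.62 × 5.27 + 0.38 × 8.11 = 3.2674 + 3.0818 = 6.35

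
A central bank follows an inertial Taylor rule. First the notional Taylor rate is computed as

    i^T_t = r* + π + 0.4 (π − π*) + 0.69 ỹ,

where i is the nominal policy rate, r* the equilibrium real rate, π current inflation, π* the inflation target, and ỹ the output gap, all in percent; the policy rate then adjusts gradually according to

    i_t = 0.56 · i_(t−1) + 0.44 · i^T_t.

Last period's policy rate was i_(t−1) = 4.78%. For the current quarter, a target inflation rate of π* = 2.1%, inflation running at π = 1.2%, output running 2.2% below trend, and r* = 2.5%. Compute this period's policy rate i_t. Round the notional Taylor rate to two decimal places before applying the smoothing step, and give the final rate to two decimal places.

3.48%

Output 2.2% below potential → ỹ = -2.2.
i^T_t = 2.5 + 1.2 + 0.4 × (1.2 − 2.1) + 0.69 × (-2.2)
   = 2.5 + 1.2 − 0.36 − 1.518 = 1.82
i_t = 0.56 × 4.78 + 0.44 × 1.82 = 2.6768 + 0.8008 = 3.48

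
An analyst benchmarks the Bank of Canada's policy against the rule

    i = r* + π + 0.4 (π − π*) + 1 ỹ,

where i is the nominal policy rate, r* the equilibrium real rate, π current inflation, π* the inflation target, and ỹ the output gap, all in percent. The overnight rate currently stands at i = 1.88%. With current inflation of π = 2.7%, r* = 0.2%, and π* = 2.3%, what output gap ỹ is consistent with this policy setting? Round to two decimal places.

1 ỹ = 1.88 − 0.2 − 2.7 − 0.4 × (2.7 − 2.3) = -1.18
ỹ = -1.18 / 1 = -1.18

-1.18%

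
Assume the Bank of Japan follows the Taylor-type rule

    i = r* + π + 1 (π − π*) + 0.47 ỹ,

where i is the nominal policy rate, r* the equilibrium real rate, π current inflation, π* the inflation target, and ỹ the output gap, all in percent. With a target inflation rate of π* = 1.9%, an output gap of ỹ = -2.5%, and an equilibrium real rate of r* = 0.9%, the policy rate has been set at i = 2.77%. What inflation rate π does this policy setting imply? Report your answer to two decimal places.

2.47%

Collecting π: i = r* + (1 + 1) π − 1 π* + 0.47 ỹ
2 π = 2.77 − 0.9 + 1 × 1.9 − 0.47 × (-2.5) = 4.945
π = 4.945 / 2 = 2.47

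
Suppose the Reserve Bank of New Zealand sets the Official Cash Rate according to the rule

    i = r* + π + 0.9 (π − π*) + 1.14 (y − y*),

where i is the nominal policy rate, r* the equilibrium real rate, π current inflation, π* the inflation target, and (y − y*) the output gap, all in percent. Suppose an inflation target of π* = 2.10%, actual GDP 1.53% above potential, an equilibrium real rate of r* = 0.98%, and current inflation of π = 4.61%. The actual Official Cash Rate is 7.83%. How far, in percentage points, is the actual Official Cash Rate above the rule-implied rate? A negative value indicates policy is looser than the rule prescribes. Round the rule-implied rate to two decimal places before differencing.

-1.76 pp

Output 1.53% above potential → (y − y*) = 1.53.
i = 0.98 + 4.61 + 0.9 × (4.61 − 2.10) + 1.14 × 1.53
   = 0.98 + 4.61 + 2.259 + 1.7442 = 9.59
Deviation = 7.83 − 9.59 = -1.76 pp.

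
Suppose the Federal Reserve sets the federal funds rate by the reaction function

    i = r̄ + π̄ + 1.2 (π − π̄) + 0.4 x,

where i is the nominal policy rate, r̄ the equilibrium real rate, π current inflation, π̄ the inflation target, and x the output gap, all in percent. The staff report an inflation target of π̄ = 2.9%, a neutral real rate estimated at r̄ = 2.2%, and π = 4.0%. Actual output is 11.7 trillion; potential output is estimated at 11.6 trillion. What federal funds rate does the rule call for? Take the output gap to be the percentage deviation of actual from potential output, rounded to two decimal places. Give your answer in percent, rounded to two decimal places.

6.76%

Output gap = 100 × (11.7 − 11.6) / 11.6 = 0.86%.
i = 2.20 + 2.90 + 1.2 × (4.00 − 2.90) + 0.4 × 0.86
   = 2.20 + 2.9 + 1.32 + 0.344 = 6.76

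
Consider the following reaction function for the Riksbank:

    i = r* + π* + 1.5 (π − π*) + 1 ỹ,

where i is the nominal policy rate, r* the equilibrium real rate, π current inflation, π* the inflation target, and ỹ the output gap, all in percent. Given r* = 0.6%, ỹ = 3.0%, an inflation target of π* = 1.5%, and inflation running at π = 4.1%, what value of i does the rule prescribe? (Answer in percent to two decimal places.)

9.00%

i = 0.6 + 1.5 + 1.5 × (4.1 − 1.5) + 1 × 3.0
   = 0.6 + 1.5 + 3.9 + 3 = 9.00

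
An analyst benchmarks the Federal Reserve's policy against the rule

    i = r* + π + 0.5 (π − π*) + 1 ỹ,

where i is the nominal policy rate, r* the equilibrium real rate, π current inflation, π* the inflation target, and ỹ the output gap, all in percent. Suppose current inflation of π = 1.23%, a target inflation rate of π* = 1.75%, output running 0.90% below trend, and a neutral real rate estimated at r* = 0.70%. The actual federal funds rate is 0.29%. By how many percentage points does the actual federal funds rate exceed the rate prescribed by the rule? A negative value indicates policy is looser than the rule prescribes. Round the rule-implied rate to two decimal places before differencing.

-0.48 pp

Output 0.90% below potential → ỹ = -0.90.
i = 0.70 + 1.23 + 0.5 × (1.23 − 1.75) + 1 × (-0.90)
   = 0.70 + 1.23 − 0.26 − 0.9 = 0.77
Deviation = 0.29 − 0.77 = -0.48 pp.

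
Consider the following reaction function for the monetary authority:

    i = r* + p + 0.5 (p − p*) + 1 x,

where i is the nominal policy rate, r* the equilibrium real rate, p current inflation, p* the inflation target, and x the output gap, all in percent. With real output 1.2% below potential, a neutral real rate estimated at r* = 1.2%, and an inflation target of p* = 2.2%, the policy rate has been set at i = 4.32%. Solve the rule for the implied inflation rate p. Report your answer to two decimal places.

3.61%

Output 1.2% below potential → x = -1.2.
Collecting p: i = r* + (1 + 0.5) p − 0.5 p* + 1 x
1.5 p = 4.32 − 1.2 + 0.5 × 2.2 − 1 × (-1.2) = 5.42
p = 5.42 / 1.5 = 3.61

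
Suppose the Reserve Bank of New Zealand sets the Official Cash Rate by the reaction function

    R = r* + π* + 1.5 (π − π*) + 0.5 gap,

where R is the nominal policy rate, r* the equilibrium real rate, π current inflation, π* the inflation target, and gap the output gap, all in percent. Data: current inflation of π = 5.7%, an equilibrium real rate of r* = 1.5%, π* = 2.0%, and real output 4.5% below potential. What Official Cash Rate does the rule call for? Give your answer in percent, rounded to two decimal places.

6.80%

Output 4.5% below potential → gap = -4.5.
R = 1.5 + 2.0 + 1.5 × (5.7 − 2.0) + 0.5 × (-4.5)
   = 1.5 + 2 + 5.55 − 2.25 = 6.80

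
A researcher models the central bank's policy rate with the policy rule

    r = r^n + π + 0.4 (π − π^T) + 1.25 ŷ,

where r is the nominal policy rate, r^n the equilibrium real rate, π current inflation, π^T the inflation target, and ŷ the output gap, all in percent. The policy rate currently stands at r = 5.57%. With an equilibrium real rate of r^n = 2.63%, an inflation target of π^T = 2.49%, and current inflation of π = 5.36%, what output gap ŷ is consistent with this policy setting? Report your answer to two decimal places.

-2.85%

1.25 ŷ = 5.57 − 2.63 − 5.36 − 0.4 × (5.36 − 2.49) = -3.568
ŷ = -3.568 / 1.25 = -2.85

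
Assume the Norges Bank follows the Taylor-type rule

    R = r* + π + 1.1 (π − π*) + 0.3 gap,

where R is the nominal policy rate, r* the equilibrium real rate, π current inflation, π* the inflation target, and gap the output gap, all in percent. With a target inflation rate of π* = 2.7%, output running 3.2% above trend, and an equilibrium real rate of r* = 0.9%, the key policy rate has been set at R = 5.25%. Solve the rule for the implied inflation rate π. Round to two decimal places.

3.03%

Output 3.2% above potential → gap = 3.2.
Collecting π: R = r* + (1 + 1.1) π − 1.1 π* + 0.3 gap
2.1 π = 5.25 − 0.9 + 1.1 × 2.7 − 0.3 × 3.2 = 6.36
π = 6.36 / 2.1 = 3.03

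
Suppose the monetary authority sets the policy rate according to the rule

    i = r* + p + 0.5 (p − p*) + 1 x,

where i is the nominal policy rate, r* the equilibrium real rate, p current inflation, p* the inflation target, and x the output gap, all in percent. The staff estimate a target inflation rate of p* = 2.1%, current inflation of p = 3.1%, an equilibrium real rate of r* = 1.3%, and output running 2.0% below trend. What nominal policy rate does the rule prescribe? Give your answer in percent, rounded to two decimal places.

Output 2.0% below potential → x = -2.0.
i = 1.3 + 3.1 + 0.5 × (3.1 − 2.1) + 1 × (-2.0)
   = 1.3 + 3.1 + 0.5 − 2 = 2.90

2.90%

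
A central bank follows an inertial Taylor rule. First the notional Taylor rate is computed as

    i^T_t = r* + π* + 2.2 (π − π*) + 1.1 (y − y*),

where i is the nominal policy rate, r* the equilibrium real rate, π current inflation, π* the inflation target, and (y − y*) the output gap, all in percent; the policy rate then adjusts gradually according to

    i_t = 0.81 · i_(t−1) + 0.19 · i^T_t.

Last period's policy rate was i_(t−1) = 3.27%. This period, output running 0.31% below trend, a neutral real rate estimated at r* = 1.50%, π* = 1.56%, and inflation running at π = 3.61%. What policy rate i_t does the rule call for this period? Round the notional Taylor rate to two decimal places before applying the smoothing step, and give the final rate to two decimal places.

Output 0.31% below potential → (y − y*) = -0.31.
i^T_t = 1.50 + 1.56 + 2.2 × (3.61 − 1.56) + 1.1 × (-0.31)
   = 1.50 + 1.56 + 4.51 − 0.341 = 7.23
i_t = 0.81 × 3.27 + 0.19 × 7.23 = 2.6487 + 1.3737 = 4.02

4.02%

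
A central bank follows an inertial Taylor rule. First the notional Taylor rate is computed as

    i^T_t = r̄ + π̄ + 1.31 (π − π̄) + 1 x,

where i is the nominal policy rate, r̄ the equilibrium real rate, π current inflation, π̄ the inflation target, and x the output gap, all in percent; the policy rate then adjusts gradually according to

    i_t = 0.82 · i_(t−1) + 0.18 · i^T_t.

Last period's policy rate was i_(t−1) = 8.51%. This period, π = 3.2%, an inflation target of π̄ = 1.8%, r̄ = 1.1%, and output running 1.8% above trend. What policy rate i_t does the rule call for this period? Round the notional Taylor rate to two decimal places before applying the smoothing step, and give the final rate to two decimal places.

8.15%

Output 1.8% above potential → x = 1.8.
i^T_t = 1.1 + 1.8 + 1.31 × (3.2 − 1.8) + 1 × 1.8
   = 1.1 + 1.8 + 1.834 + 1.8 = 6.53
i_t = 0.82 × 8.51 + 0.18 × 6.53 = 6.9782 + 1.1754 = 8.15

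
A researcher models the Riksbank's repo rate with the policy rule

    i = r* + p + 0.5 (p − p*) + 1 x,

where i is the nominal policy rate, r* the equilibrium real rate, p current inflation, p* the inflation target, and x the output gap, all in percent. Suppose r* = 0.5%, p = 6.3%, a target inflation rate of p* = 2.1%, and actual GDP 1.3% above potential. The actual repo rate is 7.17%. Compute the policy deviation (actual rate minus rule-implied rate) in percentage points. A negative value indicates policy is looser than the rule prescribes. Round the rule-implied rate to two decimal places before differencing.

-3.03 pp

Output 1.3% above potential → x = 1.3.
i = 0.5 + 6.3 + 0.5 × (6.3 − 2.1) + 1 × 1.3
   = 0.5 + 6.3 + 2.1 + 1.3 = 10.20
Deviation = 7.17 − 10.20 = -3.03 pp.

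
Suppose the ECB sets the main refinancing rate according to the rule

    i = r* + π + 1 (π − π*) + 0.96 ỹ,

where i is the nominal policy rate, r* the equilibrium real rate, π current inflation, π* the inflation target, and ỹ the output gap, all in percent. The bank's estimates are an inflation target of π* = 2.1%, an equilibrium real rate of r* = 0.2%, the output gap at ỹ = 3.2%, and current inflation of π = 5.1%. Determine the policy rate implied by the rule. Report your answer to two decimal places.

i = 0.2 + 5.1 + 1 × (5.1 − 2.1) + 0.96 × 3.2
   = 0.2 + 5.1 + 3 + 3.072 = 11.37

11.37%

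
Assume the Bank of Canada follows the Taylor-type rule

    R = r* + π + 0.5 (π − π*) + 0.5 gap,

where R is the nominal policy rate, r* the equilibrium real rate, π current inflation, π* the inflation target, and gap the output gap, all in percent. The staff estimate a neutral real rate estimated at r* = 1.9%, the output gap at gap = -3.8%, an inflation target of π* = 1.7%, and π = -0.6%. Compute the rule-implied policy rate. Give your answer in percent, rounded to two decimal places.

R = 1.9 + (-0.6) + 0.5 × (-0.6 − 1.7) + 0.5 × (-3.8)
   = 1.9 − 0.6 − 1.15 − 1.9 = -1.75

-1.75%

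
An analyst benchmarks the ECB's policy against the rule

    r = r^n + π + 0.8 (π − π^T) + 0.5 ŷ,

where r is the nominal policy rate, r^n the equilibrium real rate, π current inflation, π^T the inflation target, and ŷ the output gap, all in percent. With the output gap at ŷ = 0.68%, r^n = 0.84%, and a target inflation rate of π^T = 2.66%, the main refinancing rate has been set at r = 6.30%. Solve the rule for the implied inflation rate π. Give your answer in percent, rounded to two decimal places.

4.03%

Collecting π: r = r^n + (1 + 0.8) π − 0.8 π^T + 0.5 ŷ
1.8 π = 6.30 − 0.84 + 0.8 × 2.66 − 0.5 × 0.68 = 7.248
π = 7.248 / 1.8 = 4.03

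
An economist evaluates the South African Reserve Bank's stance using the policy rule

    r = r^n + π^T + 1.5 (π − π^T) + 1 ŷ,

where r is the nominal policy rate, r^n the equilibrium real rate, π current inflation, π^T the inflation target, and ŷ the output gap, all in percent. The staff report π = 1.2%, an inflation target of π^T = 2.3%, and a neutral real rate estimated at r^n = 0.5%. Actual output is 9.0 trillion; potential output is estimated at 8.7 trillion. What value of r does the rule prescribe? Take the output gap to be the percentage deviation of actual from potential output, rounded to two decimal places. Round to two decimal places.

4.60%

Output gap = 100 × (9.0 − 8.7) / 8.7 = 3.45%.
r = 0.50 + 2.30 + 1.5 × (1.20 − 2.30) + 1 × 3.45
   = 0.50 + 2.3 − 1.65 + 3.45 = 4.60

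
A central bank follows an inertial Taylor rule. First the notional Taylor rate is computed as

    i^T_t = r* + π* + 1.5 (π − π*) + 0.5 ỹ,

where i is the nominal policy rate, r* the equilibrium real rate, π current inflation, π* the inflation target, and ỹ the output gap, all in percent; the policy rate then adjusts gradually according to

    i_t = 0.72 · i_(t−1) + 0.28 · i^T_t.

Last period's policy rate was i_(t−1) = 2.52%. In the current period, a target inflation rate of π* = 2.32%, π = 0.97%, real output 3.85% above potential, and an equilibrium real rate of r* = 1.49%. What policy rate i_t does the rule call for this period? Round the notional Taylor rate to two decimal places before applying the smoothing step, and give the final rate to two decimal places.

2.85%

Output 3.85% above potential → ỹ = 3.85.
i^T_t = 1.49 + 2.32 + 1.5 × (0.97 − 2.32) + 0.5 × 3.85
   = 1.49 + 2.32 − 2.025 + 1.925 = 3.71
i_t = 0.72 × 2.52 + 0.28 × 3.71 = 1.8144 + 1.0388 = 2.85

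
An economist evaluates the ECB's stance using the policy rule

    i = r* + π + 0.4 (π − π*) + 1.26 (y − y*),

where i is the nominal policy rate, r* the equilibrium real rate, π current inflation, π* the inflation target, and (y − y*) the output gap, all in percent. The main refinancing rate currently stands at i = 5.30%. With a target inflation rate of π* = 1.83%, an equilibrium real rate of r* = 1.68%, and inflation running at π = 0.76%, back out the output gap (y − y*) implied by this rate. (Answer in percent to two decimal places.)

1.26 (y − y*) = 5.30 − 1.68 − 0.76 − 0.4 × (0.76 − 1.83) = 3.288
(y − y*) = 3.288 / 1.26 = 2.61

2.61%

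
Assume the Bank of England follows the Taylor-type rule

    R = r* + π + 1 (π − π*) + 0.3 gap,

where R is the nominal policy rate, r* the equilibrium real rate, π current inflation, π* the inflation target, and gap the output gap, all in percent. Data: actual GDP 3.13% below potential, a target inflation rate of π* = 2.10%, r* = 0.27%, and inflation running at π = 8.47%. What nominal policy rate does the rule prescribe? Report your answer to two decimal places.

14.17%

Output 3.13% below potential → gap = -3.13.
R = 0.27 + 8.47 + 1 × (8.47 − 2.10) + 0.3 × (-3.13)
   = 0.27 + 8.47 + 6.37 − 0.939 = 14.17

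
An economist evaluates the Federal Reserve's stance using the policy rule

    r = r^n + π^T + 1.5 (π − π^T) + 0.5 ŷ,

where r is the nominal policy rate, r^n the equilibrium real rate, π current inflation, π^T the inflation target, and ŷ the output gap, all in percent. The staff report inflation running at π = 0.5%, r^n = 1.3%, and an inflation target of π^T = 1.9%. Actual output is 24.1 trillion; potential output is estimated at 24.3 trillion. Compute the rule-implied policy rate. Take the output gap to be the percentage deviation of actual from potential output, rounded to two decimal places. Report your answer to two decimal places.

0.69%

Output gap = 100 × (24.1 − 24.3) / 24.3 = -0.82%.
r = 1.30 + 1.90 + 1.5 × (0.50 − 1.90) + 0.5 × (-0.82)
   = 1.30 + 1.9 − 2.1 − 0.41 = 0.69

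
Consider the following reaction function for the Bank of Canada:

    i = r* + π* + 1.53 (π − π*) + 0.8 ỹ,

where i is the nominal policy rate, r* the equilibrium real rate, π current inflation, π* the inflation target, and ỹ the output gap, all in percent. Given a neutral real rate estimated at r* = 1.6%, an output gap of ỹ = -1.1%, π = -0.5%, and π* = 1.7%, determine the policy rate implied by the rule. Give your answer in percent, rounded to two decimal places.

i = 1.6 + 1.7 + 1.53 × (-0.5 − 1.7) + 0.8 × (-1.1)
   = 1.6 + 1.7 − 3.366 − 0.88 = -0.95

-0.95%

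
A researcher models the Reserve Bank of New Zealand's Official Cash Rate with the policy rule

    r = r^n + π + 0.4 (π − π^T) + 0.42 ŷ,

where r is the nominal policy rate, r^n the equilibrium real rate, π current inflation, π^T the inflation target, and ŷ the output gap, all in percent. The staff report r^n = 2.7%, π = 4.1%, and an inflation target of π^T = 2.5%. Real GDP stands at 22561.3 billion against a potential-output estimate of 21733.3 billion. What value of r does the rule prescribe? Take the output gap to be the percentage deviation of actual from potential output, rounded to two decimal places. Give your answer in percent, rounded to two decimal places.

9.04%

Output gap = 100 × (22561.3 − 21733.3) / 21733.3 = 3.81%.
r = 2.70 + 4.10 + 0.4 × (4.10 − 2.50) + 0.42 × 3.81
   = 2.70 + 4.1 + 0.64 + 1.6002 = 9.04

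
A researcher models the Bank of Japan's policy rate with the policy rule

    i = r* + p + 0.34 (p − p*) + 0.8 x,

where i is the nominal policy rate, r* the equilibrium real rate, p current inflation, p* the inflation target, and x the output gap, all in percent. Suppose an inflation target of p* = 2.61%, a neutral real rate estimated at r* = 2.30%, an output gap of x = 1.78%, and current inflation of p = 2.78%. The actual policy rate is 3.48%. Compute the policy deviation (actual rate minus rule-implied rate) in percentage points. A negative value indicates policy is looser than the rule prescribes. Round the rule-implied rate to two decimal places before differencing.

i = 2.30 + 2.78 + 0.34 × (2.78 − 2.61) + 0.8 × 1.78
   = 2.30 + 2.78 + 0.0578 + 1.424 = 6.56
Deviation = 3.48 − 6.56 = -3.08 pp.

-3.08 pp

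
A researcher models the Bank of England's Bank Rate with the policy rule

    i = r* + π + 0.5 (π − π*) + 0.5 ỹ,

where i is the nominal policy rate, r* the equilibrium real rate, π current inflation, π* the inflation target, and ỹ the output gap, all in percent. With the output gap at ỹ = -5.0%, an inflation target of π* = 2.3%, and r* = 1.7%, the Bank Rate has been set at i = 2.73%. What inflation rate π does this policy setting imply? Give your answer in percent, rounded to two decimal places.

3.12%

Collecting π: i = r* + (1 + 0.5) π − 0.5 π* + 0.5 ỹ
1.5 π = 2.73 − 1.7 + 0.5 × 2.3 − 0.5 × (-5.0) = 4.68
π = 4.68 / 1.5 = 3.12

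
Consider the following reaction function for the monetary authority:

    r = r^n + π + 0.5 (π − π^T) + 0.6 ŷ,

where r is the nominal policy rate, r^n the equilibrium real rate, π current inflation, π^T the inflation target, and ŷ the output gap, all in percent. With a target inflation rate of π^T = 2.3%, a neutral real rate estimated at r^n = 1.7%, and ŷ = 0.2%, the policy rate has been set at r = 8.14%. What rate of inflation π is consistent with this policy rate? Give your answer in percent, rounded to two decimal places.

Collecting π: r = r^n + (1 + 0.5) π − 0.5 π^T + 0.6 ŷ
1.5 π = 8.14 − 1.7 + 0.5 × 2.3 − 0.6 × 0.2 = 7.47
π = 7.47 / 1.5 = 4.98

4.98%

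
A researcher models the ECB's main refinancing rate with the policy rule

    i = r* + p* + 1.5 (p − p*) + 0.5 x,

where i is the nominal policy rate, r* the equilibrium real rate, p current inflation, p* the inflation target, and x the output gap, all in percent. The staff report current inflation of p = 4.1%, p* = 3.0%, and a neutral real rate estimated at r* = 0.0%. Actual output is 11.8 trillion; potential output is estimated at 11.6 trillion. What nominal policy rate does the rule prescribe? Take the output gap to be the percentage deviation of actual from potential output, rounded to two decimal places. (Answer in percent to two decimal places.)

Output gap = 100 × (11.8 − 11.6) / 11.6 = 1.72%.
i = 0.00 + 3.00 + 1.5 × (4.10 − 3.00) + 0.5 × 1.72
   = 0.00 + 3 + 1.65 + 0.86 = 5.51

5.51%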